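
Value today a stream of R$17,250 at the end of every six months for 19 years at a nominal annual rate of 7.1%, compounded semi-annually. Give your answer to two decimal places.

Periodic rate i = 0.071/2 = 0.0355; n = 19 × 2 = 38 periods.
PV = 17250 × [1 − (1+0.0355)^(−38)] / 0.0355 = 17250 × 20.686152 = 356,836.1270

R$356,836.13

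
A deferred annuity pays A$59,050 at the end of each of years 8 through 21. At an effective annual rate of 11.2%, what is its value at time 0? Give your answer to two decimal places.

A$194,037.33

PV at t=7 (ordinary 14-year annuity): 59050 × a(14|0.112) = 59050 × 6.908741 = 407,961.1436
PV₀ = 407,961.1436 / (1+0.112)^7 = 407,961.1436 / 2.102488 = 194,037.3299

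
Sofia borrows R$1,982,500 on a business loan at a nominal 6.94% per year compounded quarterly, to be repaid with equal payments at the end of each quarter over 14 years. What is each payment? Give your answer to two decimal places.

R$55,625.50

i = 0.0694/4 = 0.01735 per quarter; n = 14·4 = 56.
PMT = 1.9825e+06 / ( [1 − (1+0.01735)^(−56)] / 0.01735 ) = 1.9825e+06 / 35.640128 = 55,625.5020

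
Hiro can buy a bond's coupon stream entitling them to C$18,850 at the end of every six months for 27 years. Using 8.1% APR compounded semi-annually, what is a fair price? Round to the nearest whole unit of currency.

C$410,883

i = 0.081/2 = 0.0405 per half-year; n = 27·2 = 54.
PV = 18850 × [1 − (1+0.0405)^(−54)] / 0.0405 = 18850 × 21.797532 = 410,883.4791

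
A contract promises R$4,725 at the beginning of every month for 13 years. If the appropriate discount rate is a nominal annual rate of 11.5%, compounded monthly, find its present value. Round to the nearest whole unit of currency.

R$385,347

Periodic rate i = 0.115/12 = 0.00958333; n = 13 × 12 = 156 periods.
Annuity factor a(156|0.00958333) × (1+i) = 81.554964; PV = 4725 × 81.554964 = 385,347.2069
(Beginning-of-period payments → annuity-due factor ×(1+i).)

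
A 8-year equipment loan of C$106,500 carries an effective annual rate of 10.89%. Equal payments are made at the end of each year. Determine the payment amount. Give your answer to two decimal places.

Annuity-PV factor = 5.166373; PMT = 106500 / 5.166373 = 20,614.0766

C$20,614.08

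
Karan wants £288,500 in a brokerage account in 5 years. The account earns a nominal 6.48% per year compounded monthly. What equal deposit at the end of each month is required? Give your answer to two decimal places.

Periodic rate i = 0.0648/12 = 0.0054; n = 5 × 12 = 60 periods.
PMT = 288500 / ( [(1+0.0054)^60 − 1] / 0.0054 ) = 288500 / 70.637524 = 4,084.2315

£4,084.23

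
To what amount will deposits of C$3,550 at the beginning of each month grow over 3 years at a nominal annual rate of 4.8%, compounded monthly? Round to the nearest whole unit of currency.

i = 0.048/12 = 0.004 per month; n = 3·12 = 36.
Accumulation factor s(36|0.004) × (1+i) = 38.792661; FV = 3550 × 38.792661 = 137,713.9462
Payments are at the start of each period, so multiply by (1+i).

C$137,714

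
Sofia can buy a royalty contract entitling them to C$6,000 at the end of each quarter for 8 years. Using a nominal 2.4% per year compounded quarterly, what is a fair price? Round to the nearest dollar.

i = 0.024/4 = 0.006 per quarter; n = 8·4 = 32.
PV = 6000 × [1 − (1+0.006)^(−32)] / 0.006 = 6000 × 29.036585 = 174,219.5119

C$174,220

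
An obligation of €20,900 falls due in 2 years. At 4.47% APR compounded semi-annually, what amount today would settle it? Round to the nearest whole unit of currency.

€19,131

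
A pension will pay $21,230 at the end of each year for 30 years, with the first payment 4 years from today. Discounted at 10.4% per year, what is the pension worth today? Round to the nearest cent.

PV at t=3 (ordinary 30-year annuity): 21230 × a(30|0.104) = 21230 × 9.121194 = 193,642.9495
Discount back 3 years: 193,642.9495 × (1+0.104)^(−3) = 193,642.9495 × 0.743178 = 143,911.1583

$143,911.16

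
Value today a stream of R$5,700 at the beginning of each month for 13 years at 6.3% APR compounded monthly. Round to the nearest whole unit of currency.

i = 0.063/12 = 0.00525 per month; n = 13·12 = 156.
PV = PMT · [1 − (1+i)^(−n)] / i × (1+i) = 5700 · 106.878595 = 609,207.9890
Payments are at the start of each period, so multiply by (1+i).

R$609,208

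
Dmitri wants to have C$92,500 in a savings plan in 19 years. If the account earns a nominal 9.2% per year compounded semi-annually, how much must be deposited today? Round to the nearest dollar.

C$16,747

i = 0.092/2 = 0.046 per half-year; n = 19·2 = 38.
PV = 92,500 / (1 + 0.046)^38 = 92,500 / 5.523368 = 16,747.0270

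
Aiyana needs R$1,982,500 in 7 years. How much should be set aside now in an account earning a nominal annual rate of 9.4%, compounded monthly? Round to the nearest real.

i = 0.094/12 = 0.00783333 per month; n = 7·12 = 84.
Discount factor = (1+0.00783333)^(−84) = 0.519216; PV = 1,982,500 × 0.519216 = 1,029,344.7773

R$1,029,345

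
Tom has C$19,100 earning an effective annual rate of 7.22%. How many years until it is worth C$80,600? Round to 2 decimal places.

n = ln(80600/19100) / ln(1+0.0722) = ln(4.21990) / 0.069713 = 20.6535 years

20.65 years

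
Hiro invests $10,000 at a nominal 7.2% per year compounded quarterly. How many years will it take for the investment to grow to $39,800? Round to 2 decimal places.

19.36 years

Periodic rate i = 0.072/4 = 0.018.
(1+i)^n = 39800/10000 = 3.98000, so n = ln 3.98000 / ln 1.018 = 77.4265 quarters
= 77.4265/4 years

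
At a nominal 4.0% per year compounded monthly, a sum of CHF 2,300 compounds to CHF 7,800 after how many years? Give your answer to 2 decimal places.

Periodic rate i = 0.04/12 = 0.00333333.
(1+i)^n = 7800/2300 = 3.39130, so n = ln 3.39130 / ln 1.00333 = 366.9747 months
= 366.9747/12 years

30.58 years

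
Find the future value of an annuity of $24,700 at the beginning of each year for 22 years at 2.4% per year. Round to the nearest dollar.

Accumulation factor s(22|0.024) × (1+i) = 29.226524; FV = 24700 × 29.226524 = 721,895.1538
(annuity-due: payments at period start, so ×(1+i).)

$721,895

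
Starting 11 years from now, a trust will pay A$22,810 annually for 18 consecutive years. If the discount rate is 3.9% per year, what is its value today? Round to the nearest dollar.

Value one period before first payment (t=10): 22810 × [1 − (1+0.039)^(−18)] / 0.039 = 22810 × 12.762815 = 291,119.8016
PV₀ = 291,119.8016 / (1+0.039)^10 = 291,119.8016 / 1.466073 = 198,571.2049

A$198,571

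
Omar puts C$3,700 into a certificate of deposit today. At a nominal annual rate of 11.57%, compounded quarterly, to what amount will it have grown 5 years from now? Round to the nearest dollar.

i = 0.1157/4 = 0.028925 per quarter; n = 5·4 = 20.
FV = 3,700 × (1 + 0.028925)^20 = 6,544.4946

C$6,544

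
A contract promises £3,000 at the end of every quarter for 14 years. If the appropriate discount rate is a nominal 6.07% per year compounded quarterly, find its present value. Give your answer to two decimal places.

£112,638.28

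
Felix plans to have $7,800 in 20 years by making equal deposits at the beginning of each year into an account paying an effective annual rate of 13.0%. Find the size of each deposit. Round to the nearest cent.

PMT = 7800 / ( [(1+0.13)^20 − 1] / 0.13 × (1+i) ) = 7800 / 91.469917 = 85.2739

$85.27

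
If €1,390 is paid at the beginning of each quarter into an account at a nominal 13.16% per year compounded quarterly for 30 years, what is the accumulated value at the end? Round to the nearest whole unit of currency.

With 4 periods per year: i = 0.0329, n = 120.
Accumulation factor s(120|0.0329) × (1+i) = 1495.663348; FV = 1390 × 1495.663348 = 2,078,972.0536
Payments are at the start of each period, so multiply by (1+i).

€2,078,972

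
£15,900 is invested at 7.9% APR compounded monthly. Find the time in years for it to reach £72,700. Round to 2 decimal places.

19.30 years

Periodic rate i = 0.079/12 = 0.00658333.
(1+i)^n = 72700/15900 = 4.57233, so n = ln 4.57233 / ln 1.00658 = 231.6486 months
= 231.6486/12 years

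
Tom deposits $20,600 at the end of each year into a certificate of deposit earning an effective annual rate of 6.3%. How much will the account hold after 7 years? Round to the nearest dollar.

FV = PMT · [(1+i)^n − 1] / i = 20600 · 8.471004 = 174,502.6920

$174,503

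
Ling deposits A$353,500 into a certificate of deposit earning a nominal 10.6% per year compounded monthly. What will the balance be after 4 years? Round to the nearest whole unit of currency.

A$539,165

With 12 periods per year: i = 0.00883333, n = 48.
353,500 × (1+0.00883333)^48 = 353,500 × 1.525219 = 539,165.0688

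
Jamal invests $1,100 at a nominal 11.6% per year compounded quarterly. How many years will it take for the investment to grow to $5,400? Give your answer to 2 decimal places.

Periodic rate i = 0.116/4 = 0.029.
n = ln(5400/1100) / ln(1+0.029) = ln(4.90909) / 0.028587 = 55.6569 quarters
= 55.6569/4 years

13.91 years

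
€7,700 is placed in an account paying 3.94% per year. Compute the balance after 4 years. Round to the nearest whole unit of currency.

FV = 7,700 × (1 + 0.0394)^4 = 8,987.1414

€8,987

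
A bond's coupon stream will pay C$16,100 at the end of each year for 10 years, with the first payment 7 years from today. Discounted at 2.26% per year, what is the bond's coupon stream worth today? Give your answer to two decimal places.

PV at t=6 (ordinary 10-year annuity): 16100 × a(10|0.0226) = 16100 × 8.861608 = 142,671.8896
PV₀ = 142,671.8896 / (1+0.0226)^6 = 142,671.8896 / 1.143496 = 124,768.1348

C$124,768.13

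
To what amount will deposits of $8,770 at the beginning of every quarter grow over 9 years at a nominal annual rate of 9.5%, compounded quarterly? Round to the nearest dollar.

$502,024

Periodic rate i = 0.095/4 = 0.02375; n = 9 × 4 = 36 periods.
Accumulation factor s(36|0.02375) × (1+i) = 57.243317; FV = 8770 × 57.243317 = 502,023.8911
(Beginning-of-period payments → annuity-due factor ×(1+i).)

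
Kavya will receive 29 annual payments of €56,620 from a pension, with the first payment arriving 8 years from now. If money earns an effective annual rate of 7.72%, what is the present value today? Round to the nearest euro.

PV at t=7 (ordinary 29-year annuity): 56620 × a(29|0.0772) = 56620 × 11.454413 = 648,548.8361
PV₀ = 648,548.8361 / (1+0.0772)^7 = 648,548.8361 / 1.682962 = 385,361.4533

€385,361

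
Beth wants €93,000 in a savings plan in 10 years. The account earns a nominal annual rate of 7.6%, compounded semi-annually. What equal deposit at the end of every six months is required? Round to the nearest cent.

Periodic rate i = 0.076/2 = 0.038; n = 10 × 2 = 20 periods.
PMT = 93000 / ( [(1+0.038)^20 − 1] / 0.038 ) = 93000 / 29.167663 = 3,188.4626

€3,188.46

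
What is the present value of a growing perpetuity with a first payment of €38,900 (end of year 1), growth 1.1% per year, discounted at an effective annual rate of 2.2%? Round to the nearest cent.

PV = D₁/(r − g) = 38900/(0.022 − 0.011) = 3,536,363.6364

€3,536,363.64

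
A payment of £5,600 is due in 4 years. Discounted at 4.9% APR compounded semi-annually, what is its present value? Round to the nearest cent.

Periodic rate i = 0.049/2 = 0.0245; n = 4 × 2 = 8 periods.
Discount factor = (1+0.0245)^(−8) = 0.823957; PV = 5,600 × 0.823957 = 4,614.1565

£4,614.16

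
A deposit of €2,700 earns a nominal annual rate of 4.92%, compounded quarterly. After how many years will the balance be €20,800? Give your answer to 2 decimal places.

Periodic rate i = 0.0492/4 = 0.0123.
(1+i)^n = 20800/2700 = 7.70370, so n = ln 7.70370 / ln 1.0123 = 167.0107 quarters
= 167.0107/4 years

41.75 years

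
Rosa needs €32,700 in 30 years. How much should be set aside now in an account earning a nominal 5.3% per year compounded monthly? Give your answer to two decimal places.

With 12 periods per year: i = 0.00441667, n = 360.
PV = 32,700 / (1 + 0.00441667)^360 = 32,700 / 4.886611 = 6,691.7540

€6,691.75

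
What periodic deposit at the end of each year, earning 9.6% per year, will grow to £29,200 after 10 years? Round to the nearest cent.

£1,867.61

PMT = 29200 / ( [(1+0.096)^10 − 1] / 0.096 ) = 29200 / 15.634928 = 1,867.6134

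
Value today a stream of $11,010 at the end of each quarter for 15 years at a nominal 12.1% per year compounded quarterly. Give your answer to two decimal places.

Periodic rate i = 0.121/4 = 0.03025; n = 15 × 4 = 60 periods.
PV = 11010 × [1 − (1+0.03025)^(−60)] / 0.03025 = 11010 × 27.527952 = 303,082.7500

$303,082.75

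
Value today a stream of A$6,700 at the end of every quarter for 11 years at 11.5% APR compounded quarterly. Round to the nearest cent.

Periodic rate i = 0.115/4 = 0.02875; n = 11 × 4 = 44 periods.
PV = 6700 × [1 − (1+0.02875)^(−44)] / 0.02875 = 6700 × 24.788851 = 166,085.2996

A$166,085.30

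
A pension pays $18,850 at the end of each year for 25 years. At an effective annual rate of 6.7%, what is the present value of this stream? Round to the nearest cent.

$225,736.72

PV = PMT · [1 − (1+i)^(−n)] / i = 18850 · 11.975423 = 225,736.7188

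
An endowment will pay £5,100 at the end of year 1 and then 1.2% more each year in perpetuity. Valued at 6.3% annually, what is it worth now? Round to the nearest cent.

£100,000.00

PV = PMT / (i − g) = 5100 / (0.063 − 0.012) = 5100 / 0.051000 = 100,000.0000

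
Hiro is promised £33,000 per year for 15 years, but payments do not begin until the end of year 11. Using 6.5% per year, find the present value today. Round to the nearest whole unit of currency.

PV at t=10 (ordinary 15-year annuity): 33000 × a(15|0.065) = 33000 × 9.402669 = 310,288.0722
Discount back 10 years: 310,288.0722 × (1+0.065)^(−10) = 310,288.0722 × 0.532726 = 165,298.5346

£165,299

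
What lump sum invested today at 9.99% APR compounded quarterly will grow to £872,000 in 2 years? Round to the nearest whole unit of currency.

£715,831

Periodic rate i = 0.0999/4 = 0.024975; n = 2 × 4 = 8 periods.
PV = FV·(1+i)^(−n) = 872,000 × 0.820907 = 715,830.6721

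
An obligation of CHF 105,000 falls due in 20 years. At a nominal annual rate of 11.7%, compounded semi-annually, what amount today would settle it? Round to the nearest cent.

CHF 10,803.26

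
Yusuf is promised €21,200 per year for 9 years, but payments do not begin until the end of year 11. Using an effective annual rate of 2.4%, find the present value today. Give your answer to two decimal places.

Value one period before first payment (t=10): 21200 × [1 − (1+0.024)^(−9)] / 0.024 = 21200 × 8.008601 = 169,782.3492
PV₀ = 169,782.3492 / (1+0.024)^10 = 169,782.3492 / 1.267651 = 133,934.6577

€133,934.66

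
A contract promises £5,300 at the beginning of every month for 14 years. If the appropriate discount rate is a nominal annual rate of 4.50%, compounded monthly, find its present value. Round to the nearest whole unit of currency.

£662,190

With 12 periods per year: i = 0.00375, n = 168.
PV = PMT · [1 − (1+i)^(−n)] / i × (1+i) = 5300 · 124.941520 = 662,190.0553
(Beginning-of-period payments → annuity-due factor ×(1+i).)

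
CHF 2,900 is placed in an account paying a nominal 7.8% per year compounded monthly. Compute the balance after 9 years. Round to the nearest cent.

CHF 5,838.30

i = 0.078/12 = 0.0065 per month; n = 9·12 = 108.
2,900 × (1+0.0065)^108 = 2,900 × 2.013206 = 5,838.2966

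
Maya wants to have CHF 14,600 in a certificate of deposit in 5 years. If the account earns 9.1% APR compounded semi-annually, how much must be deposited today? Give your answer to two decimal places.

With 2 periods per year: i = 0.0455, n = 10.
Discount factor = (1+0.0455)^(−10) = 0.640855; PV = 14,600 × 0.640855 = 9,356.4798

CHF 9,356.48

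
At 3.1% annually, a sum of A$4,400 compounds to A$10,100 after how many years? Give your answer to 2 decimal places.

27.22 years

n = ln(10100/4400) / ln(1+0.031) = ln(2.29545) / 0.030529 = 27.2176 years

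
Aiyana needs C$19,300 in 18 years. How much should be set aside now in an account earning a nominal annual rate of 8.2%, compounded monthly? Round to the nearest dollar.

C$4,433

Periodic rate i = 0.082/12 = 0.00683333; n = 18 × 12 = 216 periods.
PV = FV·(1+i)^(−n) = 19,300 × 0.229700 = 4,433.2158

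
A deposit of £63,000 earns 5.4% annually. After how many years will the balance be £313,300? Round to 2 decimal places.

(1+i)^n = 313300/63000 = 4.97302, so n = ln 4.97302 / ln 1.054 = 30.4992 years

30.50 years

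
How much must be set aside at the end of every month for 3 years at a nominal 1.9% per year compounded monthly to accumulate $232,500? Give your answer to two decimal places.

$6,281.13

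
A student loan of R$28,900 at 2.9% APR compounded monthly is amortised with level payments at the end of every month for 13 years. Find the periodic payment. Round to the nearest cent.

R$222.59

Periodic rate i = 0.029/12 = 0.00241667; n = 13 × 12 = 156 periods.
PMT = 28900 / ( [1 − (1+0.00241667)^(−156)] / 0.00241667 ) = 28900 / 129.836646 = 222.5874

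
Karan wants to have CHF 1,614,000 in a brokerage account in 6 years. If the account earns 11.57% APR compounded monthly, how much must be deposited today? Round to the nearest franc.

i = 0.1157/12 = 0.00964167 per month; n = 6·12 = 72.
Discount factor = (1+0.00964167)^(−72) = 0.501138; PV = 1,614,000 × 0.501138 = 808,835.9492

CHF 808,836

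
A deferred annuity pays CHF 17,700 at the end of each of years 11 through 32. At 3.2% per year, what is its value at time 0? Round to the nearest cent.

CHF 201,799.30

Value one period before first payment (t=10): 17700 × [1 − (1+0.032)^(−22)] / 0.032 = 17700 × 15.622242 = 276,513.6810
PV₀ = 276,513.6810 / (1+0.032)^10 = 276,513.6810 / 1.370241 = 201,799.2978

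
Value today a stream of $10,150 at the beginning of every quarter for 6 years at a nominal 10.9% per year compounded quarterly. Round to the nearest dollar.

Periodic rate i = 0.109/4 = 0.02725; n = 6 × 4 = 24 periods.
PV = 10150 × [1 − (1+0.02725)^(−24)] / 0.02725 × (1+i) = 10150 × 17.923816 = 181,926.7340
Payments are at the start of each period, so multiply by (1+i).

$181,927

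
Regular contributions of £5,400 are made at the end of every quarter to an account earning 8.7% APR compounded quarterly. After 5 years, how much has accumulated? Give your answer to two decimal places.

£133,516.67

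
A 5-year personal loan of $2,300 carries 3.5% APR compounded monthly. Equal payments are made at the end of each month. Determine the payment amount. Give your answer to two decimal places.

Periodic rate i = 0.035/12 = 0.00291667; n = 5 × 12 = 60 periods.
PMT = 2300 / ( [1 − (1+0.00291667)^(−60)] / 0.00291667 ) = 2300 / 54.969988 = 41.8410

$41.84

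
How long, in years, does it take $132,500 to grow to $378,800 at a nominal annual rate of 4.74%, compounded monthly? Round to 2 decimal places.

22.20 years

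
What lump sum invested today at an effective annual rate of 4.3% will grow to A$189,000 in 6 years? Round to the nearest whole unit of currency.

A$146,810

PV = FV·(1+i)^(−n) = 189,000 × 0.776773 = 146,810.1065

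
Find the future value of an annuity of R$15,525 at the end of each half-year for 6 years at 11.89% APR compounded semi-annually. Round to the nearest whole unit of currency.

R$261,066

i = 0.1189/2 = 0.05945 per half-year; n = 6·2 = 12.
FV = 15525 × [(1+0.05945)^12 − 1] / 0.05945 = 15525 × 16.815869 = 261,066.3615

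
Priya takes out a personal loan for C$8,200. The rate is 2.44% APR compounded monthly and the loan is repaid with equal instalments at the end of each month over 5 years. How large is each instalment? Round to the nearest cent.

C$145.31

Periodic rate i = 0.0244/12 = 0.00203333; n = 5 × 12 = 60 periods.
PMT = 8200 / ( [1 − (1+0.00203333)^(−60)] / 0.00203333 ) = 8200 / 56.430485 = 145.3115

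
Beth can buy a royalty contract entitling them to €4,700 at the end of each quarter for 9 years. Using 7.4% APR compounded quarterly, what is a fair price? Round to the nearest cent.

With 4 periods per year: i = 0.0185, n = 36.
PV = 4700 × [1 − (1+0.0185)^(−36)] / 0.0185 = 4700 × 26.113754 = 122,734.6421

€122,734.64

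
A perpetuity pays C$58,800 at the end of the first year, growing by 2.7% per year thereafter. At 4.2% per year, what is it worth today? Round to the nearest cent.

PV = PMT / (i − g) = 58800 / (0.042 − 0.027) = 58800 / 0.015000 = 3,920,000.0000

C$3,920,000.00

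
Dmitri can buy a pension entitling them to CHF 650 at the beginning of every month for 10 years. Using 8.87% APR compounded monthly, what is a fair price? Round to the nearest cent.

CHF 51,979.64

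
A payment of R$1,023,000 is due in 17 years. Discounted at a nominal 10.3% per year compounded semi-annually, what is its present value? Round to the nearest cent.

Periodic rate i = 0.103/2 = 0.0515; n = 17 × 2 = 34 periods.
Discount factor = (1+0.0515)^(−34) = 0.181336; PV = 1,023,000 × 0.181336 = 185,506.9628

R$185,506.96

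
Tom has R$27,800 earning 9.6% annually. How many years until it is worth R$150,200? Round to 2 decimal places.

(1+i)^n = 150200/27800 = 5.40288, so n = ln 5.40288 / ln 1.096 = 18.4028 years

18.40 years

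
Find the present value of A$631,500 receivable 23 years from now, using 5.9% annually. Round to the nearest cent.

Discount factor = (1+0.059)^(−23) = 0.267543; PV = 631,500 × 0.267543 = 168,953.1419

A$168,953.14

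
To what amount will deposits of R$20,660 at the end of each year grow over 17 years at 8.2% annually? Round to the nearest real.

R$710,059

FV = PMT · [(1+i)^n − 1] / i = 20660 · 34.368803 = 710,059.4702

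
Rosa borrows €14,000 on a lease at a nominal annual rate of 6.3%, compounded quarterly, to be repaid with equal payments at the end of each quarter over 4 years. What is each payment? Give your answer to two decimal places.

€996.71

Periodic rate i = 0.063/4 = 0.01575; n = 4 × 4 = 16 periods.
Annuity-PV factor = 14.046179; PMT = 14000 / 14.046179 = 996.7123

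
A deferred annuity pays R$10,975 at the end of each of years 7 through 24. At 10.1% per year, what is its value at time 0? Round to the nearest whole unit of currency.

R$50,210

PV at t=6 (ordinary 18-year annuity): 10975 × a(18|0.101) = 10975 × 8.149100 = 89,436.3713
PV₀ = 89,436.3713 / (1+0.101)^6 = 89,436.3713 / 1.781246 = 50,210.0041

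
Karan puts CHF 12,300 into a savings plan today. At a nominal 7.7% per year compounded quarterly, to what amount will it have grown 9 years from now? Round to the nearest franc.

With 4 periods per year: i = 0.01925, n = 36.
12,300 × (1+0.01925)^36 = 12,300 × 1.986579 = 24,434.9264

CHF 24,435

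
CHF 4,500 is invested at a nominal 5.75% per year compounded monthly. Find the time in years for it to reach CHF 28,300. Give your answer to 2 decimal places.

Periodic rate i = 0.0575/12 = 0.00479167.
n = ln(28300/4500) / ln(1+0.00479167) = ln(6.28889) / 0.004780 = 384.6650 months
= 384.6650/12 years

32.06 years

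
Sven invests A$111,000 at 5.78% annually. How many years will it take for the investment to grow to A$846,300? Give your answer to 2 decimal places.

36.15 years

n = ln(846300/111000) / ln(1+0.0578) = ln(7.62432) / 0.056191 = 36.1505 years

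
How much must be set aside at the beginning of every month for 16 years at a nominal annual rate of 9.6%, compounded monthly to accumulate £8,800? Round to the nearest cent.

i = 0.096/12 = 0.008 per month; n = 16·12 = 192.
FV-annuity factor × (1+i) = 455.825445; PMT = 8800 / 455.825445 = 19.3056

£19.31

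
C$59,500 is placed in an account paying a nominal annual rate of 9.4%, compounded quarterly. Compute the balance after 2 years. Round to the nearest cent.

With 4 periods per year: i = 0.0235, n = 8.
FV = PV·(1+i)^n = 59,500 × 1.204212 = 71,650.5852

C$71,650.59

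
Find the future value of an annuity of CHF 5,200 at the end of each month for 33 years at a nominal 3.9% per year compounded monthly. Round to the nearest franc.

CHF 4,182,966

Periodic rate i = 0.039/12 = 0.00325; n = 33 × 12 = 396 periods.
Accumulation factor s(396|0.00325) = 804.416622; FV = 5200 × 804.416622 = 4,182,966.4319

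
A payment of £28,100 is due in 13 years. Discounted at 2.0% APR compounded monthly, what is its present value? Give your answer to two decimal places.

£21,671.24

Periodic rate i = 0.02/12 = 0.00166667; n = 13 × 12 = 156 periods.
PV = FV·(1+i)^(−n) = 28,100 × 0.771218 = 21,671.2393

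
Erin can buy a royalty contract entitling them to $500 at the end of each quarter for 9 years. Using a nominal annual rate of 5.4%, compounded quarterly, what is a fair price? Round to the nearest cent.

Periodic rate i = 0.054/4 = 0.0135; n = 9 × 4 = 36 periods.
PV = PMT · [1 − (1+i)^(−n)] / i = 500 · 28.364084 = 14,182.0422

$14,182.04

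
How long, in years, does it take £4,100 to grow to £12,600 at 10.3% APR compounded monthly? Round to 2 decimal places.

10.95 years

Periodic rate i = 0.103/12 = 0.00858333.
(1+i)^n = 12600/4100 = 3.07317, so n = ln 3.07317 / ln 1.00858 = 131.3617 months
= 131.3617/12 years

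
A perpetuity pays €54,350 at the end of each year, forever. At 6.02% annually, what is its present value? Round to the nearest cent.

PV = C/r = 54350/0.0602 = 902,823.9203

€902,823.92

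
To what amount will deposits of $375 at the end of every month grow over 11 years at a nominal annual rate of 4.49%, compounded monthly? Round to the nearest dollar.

$63,860

With 12 periods per year: i = 0.00374167, n = 132.
Accumulation factor s(132|0.00374167) = 170.294428; FV = 375 × 170.294428 = 63,860.4104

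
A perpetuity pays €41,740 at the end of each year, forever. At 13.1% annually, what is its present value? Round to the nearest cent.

PV = PMT / i = 41740 / 0.131 = 318,625.9542

€318,625.95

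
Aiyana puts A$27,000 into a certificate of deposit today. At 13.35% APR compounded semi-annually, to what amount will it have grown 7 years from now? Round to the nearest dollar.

A$66,718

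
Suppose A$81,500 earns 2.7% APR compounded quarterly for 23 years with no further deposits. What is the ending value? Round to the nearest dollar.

i = 0.027/4 = 0.00675 per quarter; n = 23·4 = 92.
FV = 81,500 × (1 + 0.00675)^92 = 151,338.1185

A$151,338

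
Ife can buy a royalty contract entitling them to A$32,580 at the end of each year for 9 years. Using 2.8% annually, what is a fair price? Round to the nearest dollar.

Annuity factor a(9|0.028) = 7.859236; PV = 32580 × 7.859236 = 256,053.9113

A$256,054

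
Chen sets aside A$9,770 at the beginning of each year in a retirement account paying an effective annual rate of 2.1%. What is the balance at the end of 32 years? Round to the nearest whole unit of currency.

FV = 9770 × [(1+0.021)^32 − 1] / 0.021 × (1+i) = 9770 × 45.924130 = 448,678.7484
(annuity-due: payments at period start, so ×(1+i).)

A$448,679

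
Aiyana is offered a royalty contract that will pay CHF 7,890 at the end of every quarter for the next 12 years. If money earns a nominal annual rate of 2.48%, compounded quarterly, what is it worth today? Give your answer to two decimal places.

With 4 periods per year: i = 0.0062, n = 48.
PV = 7890 × [1 − (1+0.0062)^(−48)] / 0.0062 = 7890 × 41.406305 = 326,695.7502

CHF 326,695.75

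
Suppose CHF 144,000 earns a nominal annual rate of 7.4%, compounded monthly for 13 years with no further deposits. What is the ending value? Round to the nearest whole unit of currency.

i = 0.074/12 = 0.00616667 per month; n = 13·12 = 156.
FV = 144,000 × (1 + 0.00616667)^156 = 375,725.6681

CHF 375,726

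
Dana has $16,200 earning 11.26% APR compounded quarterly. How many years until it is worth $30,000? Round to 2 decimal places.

5.55 years

Periodic rate i = 0.1126/4 = 0.02815.
n = ln(30000/16200) / ln(1+0.02815) = ln(1.85185) / 0.027761 = 22.1961 quarters
= 22.1961/4 years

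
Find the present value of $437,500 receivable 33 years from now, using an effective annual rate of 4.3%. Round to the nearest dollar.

$109,043

PV = 437,500 / (1 + 0.043)^33 = 437,500 / 4.012196 = 109,042.5199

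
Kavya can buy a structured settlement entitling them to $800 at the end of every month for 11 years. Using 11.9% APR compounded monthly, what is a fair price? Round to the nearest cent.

i = 0.119/12 = 0.00991667 per month; n = 11·12 = 132.
PV = 800 × [1 − (1+0.00991667)^(−132)] / 0.00991667 = 800 × 73.428187 = 58,742.5499

$58,742.55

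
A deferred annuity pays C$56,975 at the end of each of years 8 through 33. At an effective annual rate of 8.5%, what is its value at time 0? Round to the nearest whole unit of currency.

PV at t=7 (ordinary 26-year annuity): 56975 × a(26|0.085) = 56975 × 10.354093 = 589,924.4421
PV₀ = 589,924.4421 / (1+0.085)^7 = 589,924.4421 / 1.770142 = 333,263.8623

C$333,264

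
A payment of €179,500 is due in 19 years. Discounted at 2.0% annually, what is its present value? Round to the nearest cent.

€123,214.32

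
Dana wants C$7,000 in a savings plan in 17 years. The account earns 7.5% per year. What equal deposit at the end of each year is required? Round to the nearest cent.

C$217.00

PMT = 7000 / ( [(1+0.075)^17 − 1] / 0.075 ) = 7000 / 32.258035 = 217.0002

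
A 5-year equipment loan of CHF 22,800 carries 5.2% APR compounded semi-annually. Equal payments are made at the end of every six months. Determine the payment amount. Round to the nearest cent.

CHF 2,618.58

With 2 periods per year: i = 0.026, n = 10.
PMT = 22800 / ( [1 − (1+0.026)^(−10)] / 0.026 ) = 22800 / 8.707012 = 2,618.5792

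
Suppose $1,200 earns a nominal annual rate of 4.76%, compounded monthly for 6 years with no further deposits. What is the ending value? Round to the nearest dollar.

$1,596

i = 0.0476/12 = 0.00396667 per month; n = 6·12 = 72.
FV = PV·(1+i)^n = 1,200 × 1.329809 = 1,595.7704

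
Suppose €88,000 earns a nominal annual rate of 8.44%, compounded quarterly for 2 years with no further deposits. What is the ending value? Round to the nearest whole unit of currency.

Periodic rate i = 0.0844/4 = 0.0211; n = 2 × 4 = 8 periods.
88,000 × (1+0.0211)^8 = 88,000 × 1.181806 = 103,998.9325

€103,999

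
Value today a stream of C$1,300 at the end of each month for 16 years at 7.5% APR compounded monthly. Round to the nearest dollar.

C$145,117

Periodic rate i = 0.075/12 = 0.00625; n = 16 × 12 = 192 periods.
PV = PMT · [1 − (1+i)^(−n)] / i = 1300 · 111.628623 = 145,117.2094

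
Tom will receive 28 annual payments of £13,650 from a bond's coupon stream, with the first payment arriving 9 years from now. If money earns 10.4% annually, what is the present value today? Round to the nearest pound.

Value one period before first payment (t=8): 13650 × [1 − (1+0.104)^(−28)] / 0.104 = 13650 × 9.013057 = 123,028.2313
PV₀ = 123,028.2313 / (1+0.104)^8 = 123,028.2313 / 2.206747 = 55,750.9399

£55,751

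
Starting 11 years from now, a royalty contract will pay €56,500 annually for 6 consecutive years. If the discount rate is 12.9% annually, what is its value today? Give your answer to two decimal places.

€67,315.23

PV at t=10 (ordinary 6-year annuity): 56500 × a(6|0.129) = 56500 × 4.008707 = 226,491.9401
Discount back 10 years: 226,491.9401 × (1+0.129)^(−10) = 226,491.9401 × 0.297208 = 67,315.2298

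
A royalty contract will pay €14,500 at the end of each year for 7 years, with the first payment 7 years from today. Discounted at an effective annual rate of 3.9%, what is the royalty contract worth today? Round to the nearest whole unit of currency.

€69,435

Value one period before first payment (t=6): 14500 × [1 − (1+0.039)^(−7)] / 0.039 = 14500 × 6.024298 = 87,352.3225
Discount back 6 years: 87,352.3225 × (1+0.039)^(−6) = 87,352.3225 × 0.794889 = 69,435.4367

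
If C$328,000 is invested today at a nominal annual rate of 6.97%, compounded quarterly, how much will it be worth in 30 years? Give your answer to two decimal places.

Periodic rate i = 0.0697/4 = 0.017425; n = 30 × 4 = 120 periods.
FV = 328,000 × (1 + 0.017425)^120 = 2,607,128.4233

C$2,607,128.42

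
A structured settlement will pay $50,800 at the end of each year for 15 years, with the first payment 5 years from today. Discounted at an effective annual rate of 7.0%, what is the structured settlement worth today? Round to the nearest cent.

Value one period before first payment (t=4): 50800 × [1 − (1+0.07)^(−15)] / 0.07 = 50800 × 9.107914 = 462,682.0315
Discount back 4 years: 462,682.0315 × (1+0.07)^(−4) = 462,682.0315 × 0.762895 = 352,977.9065

$352,977.91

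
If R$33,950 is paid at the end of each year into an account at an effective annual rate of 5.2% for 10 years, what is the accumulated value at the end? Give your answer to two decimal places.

R$431,026.91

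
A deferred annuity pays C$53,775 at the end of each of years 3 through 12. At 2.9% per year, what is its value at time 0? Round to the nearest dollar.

C$435,440

Value one period before first payment (t=2): 53775 × [1 − (1+0.029)^(−10)] / 0.029 = 53775 × 8.573902 = 461,061.5581
PV₀ = 461,061.5581 / (1+0.029)^2 = 461,061.5581 / 1.058841 = 435,439.8423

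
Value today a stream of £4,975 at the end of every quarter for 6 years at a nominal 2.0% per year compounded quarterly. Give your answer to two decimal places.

£112,250.26

i = 0.02/4 = 0.005 per quarter; n = 6·4 = 24.
PV = 4975 × [1 − (1+0.005)^(−24)] / 0.005 = 4975 × 22.562866 = 112,250.2595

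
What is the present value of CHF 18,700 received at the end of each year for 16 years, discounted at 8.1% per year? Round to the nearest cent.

PV = 18700 × [1 − (1+0.081)^(−16)] / 0.081 = 18700 × 8.795062 = 164,467.6520

CHF 164,467.65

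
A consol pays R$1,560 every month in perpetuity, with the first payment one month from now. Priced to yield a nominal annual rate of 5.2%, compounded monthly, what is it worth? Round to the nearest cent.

R$360,000.00

Periodic rate i = 0.052/12 = 0.00433333.
PV = PMT / i = 1560 / 0.00433333 = 360,000.0000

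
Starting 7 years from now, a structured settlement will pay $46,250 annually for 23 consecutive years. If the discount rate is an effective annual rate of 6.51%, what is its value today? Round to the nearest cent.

$372,538.28

PV at t=6 (ordinary 23-year annuity): 46250 × a(23|0.0651) = 46250 × 11.759842 = 543,892.6829
Discount back 6 years: 543,892.6829 × (1+0.0651)^(−6) = 543,892.6829 × 0.684948 = 372,538.2825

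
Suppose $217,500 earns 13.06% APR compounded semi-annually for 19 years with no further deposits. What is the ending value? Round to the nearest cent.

Periodic rate i = 0.1306/2 = 0.0653; n = 19 × 2 = 38 periods.
FV = 217,500 × (1 + 0.0653)^38 = 2,406,536.6944

$2,406,536.69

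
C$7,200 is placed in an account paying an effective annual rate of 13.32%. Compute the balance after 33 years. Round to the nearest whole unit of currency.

C$446,117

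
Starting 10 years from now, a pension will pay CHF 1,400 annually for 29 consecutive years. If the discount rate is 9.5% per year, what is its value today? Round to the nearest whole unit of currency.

CHF 6,043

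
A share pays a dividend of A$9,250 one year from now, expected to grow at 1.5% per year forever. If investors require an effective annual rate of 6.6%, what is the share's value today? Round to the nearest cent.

A$181,372.55

PV = PMT / (i − g) = 9250 / (0.066 − 0.015) = 9250 / 0.051000 = 181,372.5490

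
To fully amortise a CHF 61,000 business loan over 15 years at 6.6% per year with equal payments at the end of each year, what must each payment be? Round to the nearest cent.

Annuity-PV factor = 9.342560; PMT = 61000 / 9.342560 = 6,529.2594

CHF 6,529.26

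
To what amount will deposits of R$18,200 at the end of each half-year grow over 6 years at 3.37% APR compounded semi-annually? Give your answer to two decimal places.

R$239,821.33

Periodic rate i = 0.0337/2 = 0.01685; n = 6 × 2 = 12 periods.
FV = PMT · [(1+i)^n − 1] / i = 18200 · 13.176996 = 239,821.3307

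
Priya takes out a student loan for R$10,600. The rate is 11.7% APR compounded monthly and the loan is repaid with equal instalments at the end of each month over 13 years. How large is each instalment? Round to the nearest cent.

R$132.52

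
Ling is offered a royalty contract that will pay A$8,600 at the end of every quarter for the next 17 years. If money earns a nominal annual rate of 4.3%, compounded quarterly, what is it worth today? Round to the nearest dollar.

A$413,353

With 4 periods per year: i = 0.01075, n = 68.
Annuity factor a(68|0.01075) = 48.064267; PV = 8600 × 48.064267 = 413,352.6957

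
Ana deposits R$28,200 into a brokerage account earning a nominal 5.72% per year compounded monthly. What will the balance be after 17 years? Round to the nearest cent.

Periodic rate i = 0.0572/12 = 0.00476667; n = 17 × 12 = 204 periods.
28,200 × (1+0.00476667)^204 = 28,200 × 2.638181 = 74,396.7132

R$74,396.71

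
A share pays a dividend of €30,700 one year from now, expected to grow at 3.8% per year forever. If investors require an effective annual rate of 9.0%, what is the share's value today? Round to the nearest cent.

€590,384.62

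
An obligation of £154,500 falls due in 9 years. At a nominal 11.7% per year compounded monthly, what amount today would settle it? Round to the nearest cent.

£54,179.05

With 12 periods per year: i = 0.00975, n = 108.
PV = FV·(1+i)^(−n) = 154,500 × 0.350673 = 54,179.0524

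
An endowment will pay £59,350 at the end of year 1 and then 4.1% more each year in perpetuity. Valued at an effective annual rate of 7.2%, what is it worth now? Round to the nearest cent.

PV = D₁/(r − g) = 59350/(0.072 − 0.041) = 1,914,516.1290

£1,914,516.13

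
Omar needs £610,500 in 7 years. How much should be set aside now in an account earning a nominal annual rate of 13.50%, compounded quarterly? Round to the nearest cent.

£241,018.86

i = 0.135/4 = 0.03375 per quarter; n = 7·4 = 28.
PV = FV·(1+i)^(−n) = 610,500 × 0.394789 = 241,018.8648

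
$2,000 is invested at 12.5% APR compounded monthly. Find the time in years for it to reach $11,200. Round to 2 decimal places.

13.85 years

Periodic rate i = 0.125/12 = 0.0104167.
(1+i)^n = 11200/2000 = 5.60000, so n = ln 5.60000 / ln 1.01042 = 166.2455 months
= 166.2455/12 years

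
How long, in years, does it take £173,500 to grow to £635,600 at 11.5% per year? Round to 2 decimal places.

(1+i)^n = 635600/173500 = 3.66340, so n = ln 3.66340 / ln 1.115 = 11.9278 years

11.93 years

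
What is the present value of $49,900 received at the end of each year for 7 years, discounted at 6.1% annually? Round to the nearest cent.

PV = PMT · [1 − (1+i)^(−n)] / i = 49900 · 5.562594 = 277,573.4509

$277,573.45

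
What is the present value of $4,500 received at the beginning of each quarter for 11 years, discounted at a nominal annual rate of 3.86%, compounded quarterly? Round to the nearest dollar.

$162,262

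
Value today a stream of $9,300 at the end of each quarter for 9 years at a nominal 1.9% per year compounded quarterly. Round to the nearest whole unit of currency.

With 4 periods per year: i = 0.00475, n = 36.
PV = 9300 × [1 − (1+0.00475)^(−36)] / 0.00475 = 9300 × 33.018347 = 307,070.6239

$307,071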